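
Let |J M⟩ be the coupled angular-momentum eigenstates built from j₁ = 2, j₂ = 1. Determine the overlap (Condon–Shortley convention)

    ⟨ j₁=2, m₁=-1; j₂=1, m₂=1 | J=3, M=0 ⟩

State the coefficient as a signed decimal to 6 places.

+0.447214  (= +√(1/5))

triangle: 0!*4!*2!/7! = 48/5040
(j±m)!: 1!*3!*2!*0!*3!*3! = 432
prefactor² = (2J+1)*Δ*N² = 144/5
  k=0: +1/(0!*0!*3!*2!*1!*0!) = 1/12
Σ = 1/12  ⇒  CG² = 144/5*1/12² = 1/5
CG = +√(1/5) = +0.447214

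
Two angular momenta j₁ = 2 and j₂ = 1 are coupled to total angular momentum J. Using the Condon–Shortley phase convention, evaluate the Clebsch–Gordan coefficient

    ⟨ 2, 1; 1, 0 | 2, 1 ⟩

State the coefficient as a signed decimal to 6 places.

√[5·1!3!1!/6! · 3!1!1!1!3!1!] = √(3/2)
  +(−1)^0/∏(0,1,1,1,2,0)! = 1/2  (running 1/2)
  +(−1)^1/∏(1,0,0,0,3,1)! = -1/6  (running 1/3)
⟨..|..⟩ = √(3/2)·(1/3) = +0.408248

+0.408248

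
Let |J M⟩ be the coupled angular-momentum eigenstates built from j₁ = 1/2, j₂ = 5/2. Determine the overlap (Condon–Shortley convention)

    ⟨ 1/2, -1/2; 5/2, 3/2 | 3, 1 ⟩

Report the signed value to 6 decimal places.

√[7·0!1!5!/7! · 0!1!4!1!4!2!] = √(192)
  +(−1)^0/∏(0,0,1,4,0,1)! = 1/24  (running 1/24)
⟨..|..⟩ = √(192)·(1/24) = +0.577350

+0.577350  (= +√(1/3))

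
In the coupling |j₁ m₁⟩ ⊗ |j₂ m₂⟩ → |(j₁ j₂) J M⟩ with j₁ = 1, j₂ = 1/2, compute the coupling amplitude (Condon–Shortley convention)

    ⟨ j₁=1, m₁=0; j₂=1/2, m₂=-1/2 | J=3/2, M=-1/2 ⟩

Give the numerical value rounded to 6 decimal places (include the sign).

√[4·0!2!1!/4! · 1!1!0!1!1!2!] = √(2/3)
  +(−1)^0/∏(0,0,1,0,1,1)! = 1  (running 1)
⟨..|..⟩ = √(2/3)·(1) = +0.816497

+0.816497  (= +√(2/3))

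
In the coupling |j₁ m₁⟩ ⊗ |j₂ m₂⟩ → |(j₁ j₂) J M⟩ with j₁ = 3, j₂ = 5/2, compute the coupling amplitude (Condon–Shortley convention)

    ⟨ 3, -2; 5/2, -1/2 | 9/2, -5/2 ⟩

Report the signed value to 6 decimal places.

j₁+j₂−J=1  J+j₁−j₂=5  J−j₁+j₂=4  j₁+j₂+J+1=11
(j₁±m₁, j₂±m₂, J±M) = (1,5,2,3,2,7)
P² = 115200/11
sum k=0..1:
  [0] +1/480 = 1/480
  [1] −1/144 = -1/144
S = -7/1440
C² = P²·S² = 49/198 ; C = -0.497468

-0.497468  (= −√(49/198))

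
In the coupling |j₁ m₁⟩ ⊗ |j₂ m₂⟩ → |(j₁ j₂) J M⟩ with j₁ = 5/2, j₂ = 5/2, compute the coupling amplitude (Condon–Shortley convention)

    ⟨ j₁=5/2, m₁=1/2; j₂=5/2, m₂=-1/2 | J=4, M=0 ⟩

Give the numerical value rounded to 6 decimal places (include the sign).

√[9·1!4!4!/10! · 3!2!2!3!4!4!] = √(20736/175)
  +(−1)^0/∏(0,1,2,2,2,2)! = 1/16  (running 1/16)
  +(−1)^1/∏(1,0,1,1,3,3)! = -1/36  (running 5/144)
⟨..|..⟩ = √(20736/175)·(5/144) = +0.377964

+0.377964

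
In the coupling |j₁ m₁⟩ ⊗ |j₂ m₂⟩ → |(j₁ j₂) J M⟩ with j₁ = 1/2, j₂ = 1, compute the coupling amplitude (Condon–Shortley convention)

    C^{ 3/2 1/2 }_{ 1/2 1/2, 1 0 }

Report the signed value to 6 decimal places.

√[4·0!1!2!/4! · 1!0!1!1!2!1!] = √(2/3)
  +(−1)^0/∏(0,0,0,1,1,1)! = 1  (running 1)
⟨..|..⟩ = √(2/3)·(1) = +0.816497

+0.816497  (= +√(2/3))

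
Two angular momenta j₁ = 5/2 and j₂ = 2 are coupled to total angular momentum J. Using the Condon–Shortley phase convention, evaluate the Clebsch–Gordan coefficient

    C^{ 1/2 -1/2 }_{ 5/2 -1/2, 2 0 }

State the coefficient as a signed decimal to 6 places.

j₁+j₂−J=4  J+j₁−j₂=1  J−j₁+j₂=0  j₁+j₂+J+1=6
(j₁±m₁, j₂±m₂, J±M) = (2,3,2,2,0,1)
P² = 16/5
sum k=2..2:
  [2] +1/4 = 1/4
S = 1/4
C² = P²·S² = 1/5 ; C = +0.447214

+0.447214  (= +√(1/5))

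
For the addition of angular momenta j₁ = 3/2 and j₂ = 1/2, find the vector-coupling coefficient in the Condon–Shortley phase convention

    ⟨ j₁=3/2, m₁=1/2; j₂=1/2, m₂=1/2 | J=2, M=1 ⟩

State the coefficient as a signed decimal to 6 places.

+0.866025  (= +√(3/4))

triangle: 0!*3!*1!/5! = 6/120
(j±m)!: 2!*1!*1!*0!*3!*1! = 12
prefactor² = (2J+1)*Δ*N² = 3
  k=0: +1/(0!*0!*1!*1!*2!*0!) = 1/2
Σ = 1/2  ⇒  CG² = 3*1/2² = 3/4
CG = +√(3/4) = +0.866025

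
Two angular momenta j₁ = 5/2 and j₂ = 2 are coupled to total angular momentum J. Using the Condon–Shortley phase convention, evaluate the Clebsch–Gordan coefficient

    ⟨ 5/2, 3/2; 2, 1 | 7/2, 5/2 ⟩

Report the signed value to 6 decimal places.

triangle: 1!×4!×3!/9! = 144/362880
(j±m)!: 4!×1!×3!×1!×6!×1! = 103680
prefactor² = (2J+1)×Δ×N² = 2304/7
  k=0: +1/(0!×1!×1!×3!×3!×0!) = 1/36
  k=1: −1/(1!×0!×0!×2!×4!×1!) = -1/48
Σ = 1/144  ⇒  CG² = 2304/7×1/144² = 1/63
CG = +√(1/63) = +0.125988

+√(1/63) = +0.125988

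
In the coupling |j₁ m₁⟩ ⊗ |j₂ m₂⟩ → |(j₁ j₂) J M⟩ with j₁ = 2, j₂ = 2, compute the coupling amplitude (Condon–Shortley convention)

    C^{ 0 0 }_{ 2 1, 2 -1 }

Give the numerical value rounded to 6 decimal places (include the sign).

triangle: 4!×0!×0!/5! = 24/120
(j±m)!: 3!×1!×1!×3!×0!×0! = 36
prefactor² = (2J+1)×Δ×N² = 36/5
  k=1: −1/(1!×3!×0!×0!×0!×0!) = -1/6
Σ = -1/6  ⇒  CG² = 36/5×(-1/6)² = 1/5
CG = −√(1/5) = -0.447214

-0.447214  (= −√(1/5))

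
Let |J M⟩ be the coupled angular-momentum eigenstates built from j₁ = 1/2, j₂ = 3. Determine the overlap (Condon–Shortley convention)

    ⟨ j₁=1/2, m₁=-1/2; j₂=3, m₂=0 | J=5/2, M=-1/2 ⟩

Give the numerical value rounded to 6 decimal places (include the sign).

-0.654654

triangle: 1!×0!×5!/7! = 120/5040
(j±m)!: 0!×1!×3!×3!×2!×3! = 432
prefactor² = (2J+1)×Δ×N² = 432/7
  k=1: −1/(1!×0!×0!×2!×0!×3!) = -1/12
Σ = -1/12  ⇒  CG² = 432/7×(-1/12)² = 3/7
CG = −√(3/7) = -0.654654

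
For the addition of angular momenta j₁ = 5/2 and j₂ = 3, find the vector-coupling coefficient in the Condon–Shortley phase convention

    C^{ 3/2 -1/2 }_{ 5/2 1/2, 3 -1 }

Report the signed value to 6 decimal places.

√[4·4!1!2!/8! · 3!2!2!4!1!2!] = √(192/35)
  +(−1)^1/∏(1,3,1,1,0,1)! = -1/6  (running -1/6)
  +(−1)^2/∏(2,2,0,0,1,2)! = 1/8  (running -1/24)
⟨..|..⟩ = √(192/35)·(-1/24) = -0.097590

−√(1/105) = -0.097590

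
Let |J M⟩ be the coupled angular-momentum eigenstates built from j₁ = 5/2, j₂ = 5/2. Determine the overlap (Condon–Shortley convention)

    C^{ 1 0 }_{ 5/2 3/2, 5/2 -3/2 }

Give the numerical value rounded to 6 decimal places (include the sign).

√[3·4!1!1!/7! · 4!1!1!4!1!1!] = √(288/35)
  +(−1)^0/∏(0,4,1,1,0,0)! = 1/24  (running 1/24)
  +(−1)^1/∏(1,3,0,0,1,1)! = -1/6  (running -1/8)
⟨..|..⟩ = √(288/35)·(-1/8) = -0.358569

−√(9/70) ≈ -0.358569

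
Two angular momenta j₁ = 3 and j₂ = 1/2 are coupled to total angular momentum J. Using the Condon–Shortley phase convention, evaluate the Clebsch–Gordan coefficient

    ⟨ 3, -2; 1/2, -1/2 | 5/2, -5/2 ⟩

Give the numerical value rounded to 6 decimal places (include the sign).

+√(1/7) ≈ +0.377964

j₁+j₂−J=1  J+j₁−j₂=5  J−j₁+j₂=0  j₁+j₂+J+1=7
(j₁±m₁, j₂±m₂, J±M) = (1,5,0,1,0,5)
P² = 14400/7
sum k=0..0:
  [0] +1/120 = 1/120
S = 1/120
C² = P²·S² = 1/7 ; C = +0.377964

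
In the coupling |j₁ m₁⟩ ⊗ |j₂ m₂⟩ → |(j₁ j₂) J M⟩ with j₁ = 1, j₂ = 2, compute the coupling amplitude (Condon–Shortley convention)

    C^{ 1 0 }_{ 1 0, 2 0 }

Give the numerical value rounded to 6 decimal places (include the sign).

−√(2/5) ≈ -0.632456

√[3·2!0!2!/5! · 1!1!2!2!1!1!] = √(2/5)
  +(−1)^1/∏(1,1,0,1,0,1)! = -1  (running -1)
⟨..|..⟩ = √(2/5)·(-1) = -0.632456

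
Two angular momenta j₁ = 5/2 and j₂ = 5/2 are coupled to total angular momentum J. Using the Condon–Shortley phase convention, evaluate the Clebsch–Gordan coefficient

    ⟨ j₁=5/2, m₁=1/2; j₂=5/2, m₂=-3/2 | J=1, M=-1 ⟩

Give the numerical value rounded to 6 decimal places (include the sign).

triangle: 4!*1!*1!/7! = 24/5040
(j±m)!: 3!*2!*1!*4!*0!*2! = 576
prefactor² = (2J+1)*Δ*N² = 288/35
  k=1: −1/(1!*3!*1!*0!*0!*1!) = -1/6
Σ = -1/6  ⇒  CG² = 288/35*(-1/6)² = 8/35
CG = −√(8/35) = -0.478091

−√(8/35) ≈ -0.478091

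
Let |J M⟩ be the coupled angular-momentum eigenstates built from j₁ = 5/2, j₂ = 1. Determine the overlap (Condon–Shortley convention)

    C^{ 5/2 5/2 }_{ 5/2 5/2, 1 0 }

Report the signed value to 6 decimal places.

√[6·1!4!1!/7! · 5!0!1!1!5!0!] = √(2880/7)
  +(−1)^0/∏(0,1,0,1,4,0)! = 1/24  (running 1/24)
⟨..|..⟩ = √(2880/7)·(1/24) = +0.845154

+0.845154  (= +√(5/7))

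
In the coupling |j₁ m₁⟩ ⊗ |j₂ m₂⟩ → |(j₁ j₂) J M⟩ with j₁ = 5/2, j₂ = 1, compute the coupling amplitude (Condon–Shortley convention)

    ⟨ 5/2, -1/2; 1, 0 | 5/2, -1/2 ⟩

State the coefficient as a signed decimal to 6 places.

j₁+j₂−J=1  J+j₁−j₂=4  J−j₁+j₂=1  j₁+j₂+J+1=7
(j₁±m₁, j₂±m₂, J±M) = (2,3,1,1,2,3)
P² = 144/35
sum k=0..1:
  [0] +1/6 = 1/6
  [1] −1/4 = -1/4
S = -1/12
C² = P²·S² = 1/35 ; C = -0.169031

-0.169031  (= −√(1/35))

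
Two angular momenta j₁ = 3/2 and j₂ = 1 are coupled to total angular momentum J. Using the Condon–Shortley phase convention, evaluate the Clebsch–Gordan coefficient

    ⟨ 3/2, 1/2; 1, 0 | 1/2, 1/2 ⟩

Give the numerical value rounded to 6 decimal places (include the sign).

j₁+j₂−J=2  J+j₁−j₂=1  J−j₁+j₂=0  j₁+j₂+J+1=4
(j₁±m₁, j₂±m₂, J±M) = (2,1,1,1,1,0)
P² = 1/3
sum k=1..1:
  [1] −1/1 = -1
S = -1
C² = P²·S² = 1/3 ; C = -0.577350

−√(1/3) ≈ -0.577350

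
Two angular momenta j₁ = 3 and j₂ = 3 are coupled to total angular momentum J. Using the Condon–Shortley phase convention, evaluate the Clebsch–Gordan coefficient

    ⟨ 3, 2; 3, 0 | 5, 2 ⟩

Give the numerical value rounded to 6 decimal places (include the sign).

√[11·1!5!5!/12! · 5!1!3!3!7!3!] = √(43200)
  +(−1)^0/∏(0,1,1,3,4,2)! = 1/288  (running 1/288)
  +(−1)^1/∏(1,0,0,2,5,3)! = -1/1440  (running 1/360)
⟨..|..⟩ = √(43200)·(1/360) = +0.577350

+√(1/3) ≈ +0.577350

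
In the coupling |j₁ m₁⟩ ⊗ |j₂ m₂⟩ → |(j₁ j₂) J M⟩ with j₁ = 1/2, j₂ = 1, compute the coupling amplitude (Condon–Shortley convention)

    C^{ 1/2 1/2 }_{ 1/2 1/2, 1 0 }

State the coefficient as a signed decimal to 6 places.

triangle: 1!×0!×1!/3! = 1/6
(j±m)!: 1!×0!×1!×1!×1!×0! = 1
prefactor² = (2J+1)×Δ×N² = 1/3
  k=0: +1/(0!×1!×0!×1!×0!×0!) = 1
Σ = 1  ⇒  CG² = 1/3×1² = 1/3
CG = +√(1/3) = +0.577350

+0.577350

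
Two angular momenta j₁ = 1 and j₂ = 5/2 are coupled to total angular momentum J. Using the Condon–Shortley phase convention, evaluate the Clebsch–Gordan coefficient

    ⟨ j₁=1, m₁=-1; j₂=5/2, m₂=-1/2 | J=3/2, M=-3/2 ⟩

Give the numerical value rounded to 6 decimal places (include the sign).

j₁+j₂−J=2  J+j₁−j₂=0  J−j₁+j₂=3  j₁+j₂+J+1=6
(j₁±m₁, j₂±m₂, J±M) = (0,2,2,3,0,3)
P² = 48/5
sum k=2..2:
  [2] +1/12 = 1/12
S = 1/12
C² = P²·S² = 1/15 ; C = +0.258199

+√(1/15) = +0.258199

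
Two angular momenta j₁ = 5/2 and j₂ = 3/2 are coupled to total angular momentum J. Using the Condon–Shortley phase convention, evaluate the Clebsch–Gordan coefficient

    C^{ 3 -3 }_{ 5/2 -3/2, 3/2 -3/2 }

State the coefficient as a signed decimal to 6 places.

+0.612372

j₁+j₂−J=1  J+j₁−j₂=4  J−j₁+j₂=2  j₁+j₂+J+1=8
(j₁±m₁, j₂±m₂, J±M) = (1,4,0,3,0,6)
P² = 864
sum k=0..0:
  [0] +1/48 = 1/48
S = 1/48
C² = P²·S² = 3/8 ; C = +0.612372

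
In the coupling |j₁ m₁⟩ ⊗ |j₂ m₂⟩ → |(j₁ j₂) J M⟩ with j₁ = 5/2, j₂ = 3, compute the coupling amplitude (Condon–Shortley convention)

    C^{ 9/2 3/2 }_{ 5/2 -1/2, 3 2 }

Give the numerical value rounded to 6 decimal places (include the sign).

√[10·1!4!5!/11! · 2!3!5!1!6!3!] = √(345600/77)
  +(−1)^0/∏(0,1,3,5,1,0)! = 1/720  (running 1/720)
  +(−1)^1/∏(1,0,2,4,2,1)! = -1/96  (running -13/1440)
⟨..|..⟩ = √(345600/77)·(-13/1440) = -0.604815

−√(169/462) = -0.604815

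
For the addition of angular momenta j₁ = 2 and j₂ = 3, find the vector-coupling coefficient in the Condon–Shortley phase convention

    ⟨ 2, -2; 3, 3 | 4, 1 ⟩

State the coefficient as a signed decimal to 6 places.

√[9·1!3!5!/10! · 0!4!6!0!5!3!] = √(155520/7)
  +(−1)^1/∏(1,0,3,5,0,0)! = -1/720  (running -1/720)
⟨..|..⟩ = √(155520/7)·(-1/720) = -0.207020

−√(3/70) ≈ -0.207020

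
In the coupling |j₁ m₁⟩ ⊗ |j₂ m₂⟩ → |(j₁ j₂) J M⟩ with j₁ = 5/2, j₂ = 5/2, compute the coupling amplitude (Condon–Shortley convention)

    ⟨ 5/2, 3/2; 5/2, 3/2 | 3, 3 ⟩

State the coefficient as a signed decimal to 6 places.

−√(4/9) = -0.666667

√[7·2!3!3!/9! · 4!1!4!1!6!0!] = √(576)
  +(−1)^1/∏(1,1,0,3,3,0)! = -1/36  (running -1/36)
⟨..|..⟩ = √(576)·(-1/36) = -0.666667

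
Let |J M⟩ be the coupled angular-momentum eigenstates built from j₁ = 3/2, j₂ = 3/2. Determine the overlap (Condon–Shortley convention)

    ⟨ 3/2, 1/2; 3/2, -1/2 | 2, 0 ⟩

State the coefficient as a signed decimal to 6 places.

√[5·1!2!2!/6! · 2!1!1!2!2!2!] = √(4/9)
  +(−1)^0/∏(0,1,1,1,1,1)! = 1  (running 1)
  +(−1)^1/∏(1,0,0,0,2,2)! = -1/4  (running 3/4)
⟨..|..⟩ = √(4/9)·(3/4) = +0.500000

+0.500000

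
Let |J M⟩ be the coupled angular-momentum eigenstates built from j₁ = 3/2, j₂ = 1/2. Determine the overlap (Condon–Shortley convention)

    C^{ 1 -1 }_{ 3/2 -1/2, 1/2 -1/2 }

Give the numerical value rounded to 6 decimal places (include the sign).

+0.500000  (= +√(1/4))

√[3·1!2!0!/4! · 1!2!0!1!0!2!] = √(1)
  +(−1)^0/∏(0,1,2,0,0,0)! = 1/2  (running 1/2)
⟨..|..⟩ = √(1)·(1/2) = +0.500000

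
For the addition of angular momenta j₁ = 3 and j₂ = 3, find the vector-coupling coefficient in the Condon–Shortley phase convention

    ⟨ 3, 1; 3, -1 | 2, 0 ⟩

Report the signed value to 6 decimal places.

-0.327327

j₁+j₂−J=4  J+j₁−j₂=2  J−j₁+j₂=2  j₁+j₂+J+1=9
(j₁±m₁, j₂±m₂, J±M) = (4,2,2,4,2,2)
P² = 256/21
sum k=0..2:
  [0] +1/96 = 1/96
  [1] −1/6 = -1/6
  [2] +1/16 = 1/16
S = -3/32
C² = P²·S² = 3/28 ; C = -0.327327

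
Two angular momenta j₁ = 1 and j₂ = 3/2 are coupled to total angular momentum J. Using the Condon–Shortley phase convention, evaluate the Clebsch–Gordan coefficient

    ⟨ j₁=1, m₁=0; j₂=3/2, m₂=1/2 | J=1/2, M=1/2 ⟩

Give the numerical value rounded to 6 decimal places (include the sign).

−√(1/3) = -0.577350

triangle: 2!×0!×1!/4! = 2/24
(j±m)!: 1!×1!×2!×1!×1!×0! = 2
prefactor² = (2J+1)×Δ×N² = 1/3
  k=1: −1/(1!×1!×0!×1!×0!×0!) = -1
Σ = -1  ⇒  CG² = 1/3×(-1)² = 1/3
CG = −√(1/3) = -0.577350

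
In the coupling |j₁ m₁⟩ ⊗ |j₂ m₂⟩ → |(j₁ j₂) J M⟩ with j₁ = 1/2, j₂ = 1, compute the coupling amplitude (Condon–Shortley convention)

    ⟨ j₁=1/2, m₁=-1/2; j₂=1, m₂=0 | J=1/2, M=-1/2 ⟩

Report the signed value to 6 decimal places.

triangle: 1!*0!*1!/3! = 1/6
(j±m)!: 0!*1!*1!*1!*0!*1! = 1
prefactor² = (2J+1)*Δ*N² = 1/3
  k=1: −1/(1!*0!*0!*0!*0!*1!) = -1
Σ = -1  ⇒  CG² = 1/3*(-1)² = 1/3
CG = −√(1/3) = -0.577350

−√(1/3) ≈ -0.577350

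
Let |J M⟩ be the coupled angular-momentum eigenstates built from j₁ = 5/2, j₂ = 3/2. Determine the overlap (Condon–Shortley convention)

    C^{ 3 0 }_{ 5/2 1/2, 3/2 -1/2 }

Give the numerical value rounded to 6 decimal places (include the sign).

triangle: 1!*4!*2!/8! = 48/40320
(j±m)!: 3!*2!*1!*2!*3!*3! = 864
prefactor² = (2J+1)*Δ*N² = 36/5
  k=0: +1/(0!*1!*2!*1!*2!*1!) = 1/4
  k=1: −1/(1!*0!*1!*0!*3!*2!) = -1/12
Σ = 1/6  ⇒  CG² = 36/5*1/6² = 1/5
CG = +√(1/5) = +0.447214

+0.447214  (= +√(1/5))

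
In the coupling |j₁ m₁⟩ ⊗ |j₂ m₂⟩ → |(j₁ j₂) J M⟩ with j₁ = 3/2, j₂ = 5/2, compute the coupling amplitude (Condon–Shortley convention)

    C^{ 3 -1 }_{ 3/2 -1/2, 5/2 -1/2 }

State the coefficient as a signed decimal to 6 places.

-0.129099  (= −√(1/60))

√[7·1!2!4!/8! · 1!2!2!3!2!4!] = √(48/5)
  +(−1)^0/∏(0,1,2,2,0,2)! = 1/8  (running 1/8)
  +(−1)^1/∏(1,0,1,1,1,3)! = -1/6  (running -1/24)
⟨..|..⟩ = √(48/5)·(-1/24) = -0.129099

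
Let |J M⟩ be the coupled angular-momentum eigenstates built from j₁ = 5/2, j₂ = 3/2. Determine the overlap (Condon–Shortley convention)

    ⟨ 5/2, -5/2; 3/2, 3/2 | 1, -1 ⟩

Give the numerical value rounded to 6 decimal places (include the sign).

−√(1/2) ≈ -0.707107

j₁+j₂−J=3  J+j₁−j₂=2  J−j₁+j₂=0  j₁+j₂+J+1=6
(j₁±m₁, j₂±m₂, J±M) = (0,5,3,0,0,2)
P² = 72
sum k=3..3:
  [3] −1/12 = -1/12
S = -1/12
C² = P²·S² = 1/2 ; C = -0.707107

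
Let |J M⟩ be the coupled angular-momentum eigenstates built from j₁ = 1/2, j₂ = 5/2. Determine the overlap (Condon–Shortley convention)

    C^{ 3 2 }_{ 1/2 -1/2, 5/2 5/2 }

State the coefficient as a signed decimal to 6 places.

+√(1/6) = +0.408248

j₁+j₂−J=0  J+j₁−j₂=1  J−j₁+j₂=5  j₁+j₂+J+1=7
(j₁±m₁, j₂±m₂, J±M) = (0,1,5,0,5,1)
P² = 2400
sum k=0..0:
  [0] +1/120 = 1/120
S = 1/120
C² = P²·S² = 1/6 ; C = +0.408248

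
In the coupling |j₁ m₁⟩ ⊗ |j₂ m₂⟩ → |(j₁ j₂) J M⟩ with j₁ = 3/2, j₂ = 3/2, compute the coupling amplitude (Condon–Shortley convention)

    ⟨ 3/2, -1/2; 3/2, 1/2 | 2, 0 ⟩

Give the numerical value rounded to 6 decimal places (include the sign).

triangle: 1!×2!×2!/6! = 4/720
(j±m)!: 1!×2!×2!×1!×2!×2! = 16
prefactor² = (2J+1)×Δ×N² = 4/9
  k=0: +1/(0!×1!×2!×2!×0!×0!) = 1/4
  k=1: −1/(1!×0!×1!×1!×1!×1!) = -1
Σ = -3/4  ⇒  CG² = 4/9×(-3/4)² = 1/4
CG = −√(1/4) = -0.500000

-0.500000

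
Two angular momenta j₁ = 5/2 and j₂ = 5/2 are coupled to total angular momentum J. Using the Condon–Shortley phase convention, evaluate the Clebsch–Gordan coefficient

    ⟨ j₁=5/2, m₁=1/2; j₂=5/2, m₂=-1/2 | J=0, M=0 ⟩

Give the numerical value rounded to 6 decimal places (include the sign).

+√(1/6) ≈ +0.408248

j₁+j₂−J=5  J+j₁−j₂=0  J−j₁+j₂=0  j₁+j₂+J+1=6
(j₁±m₁, j₂±m₂, J±M) = (3,2,2,3,0,0)
P² = 24
sum k=2..2:
  [2] +1/12 = 1/12
S = 1/12
C² = P²·S² = 1/6 ; C = +0.408248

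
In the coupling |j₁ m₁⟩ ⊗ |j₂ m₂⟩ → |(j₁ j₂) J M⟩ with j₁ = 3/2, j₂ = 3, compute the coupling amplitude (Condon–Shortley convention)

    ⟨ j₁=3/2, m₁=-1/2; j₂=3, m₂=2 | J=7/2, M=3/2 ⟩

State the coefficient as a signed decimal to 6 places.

−√(3/7) ≈ -0.654654

√[8·1!2!5!/9! · 1!2!5!1!5!2!] = √(6400/21)
  +(−1)^0/∏(0,1,2,5,0,0)! = 1/240  (running 1/240)
  +(−1)^1/∏(1,0,1,4,1,1)! = -1/24  (running -3/80)
⟨..|..⟩ = √(6400/21)·(-3/80) = -0.654654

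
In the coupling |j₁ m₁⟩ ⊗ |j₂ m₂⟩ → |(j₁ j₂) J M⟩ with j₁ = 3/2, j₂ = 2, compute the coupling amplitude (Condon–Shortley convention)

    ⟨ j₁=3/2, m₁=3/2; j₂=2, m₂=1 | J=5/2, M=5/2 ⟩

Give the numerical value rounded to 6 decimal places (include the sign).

+√(3/7) = +0.654654

√[6·1!2!3!/7! · 3!0!3!1!5!0!] = √(432/7)
  +(−1)^0/∏(0,1,0,3,2,0)! = 1/12  (running 1/12)
⟨..|..⟩ = √(432/7)·(1/12) = +0.654654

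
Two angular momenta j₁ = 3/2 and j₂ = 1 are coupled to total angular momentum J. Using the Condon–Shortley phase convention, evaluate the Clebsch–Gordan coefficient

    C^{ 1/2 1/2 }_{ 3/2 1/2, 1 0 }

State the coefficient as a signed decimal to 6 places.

-0.577350

j₁+j₂−J=2  J+j₁−j₂=1  J−j₁+j₂=0  j₁+j₂+J+1=4
(j₁±m₁, j₂±m₂, J±M) = (2,1,1,1,1,0)
P² = 1/3
sum k=1..1:
  [1] −1/1 = -1
S = -1
C² = P²·S² = 1/3 ; C = -0.577350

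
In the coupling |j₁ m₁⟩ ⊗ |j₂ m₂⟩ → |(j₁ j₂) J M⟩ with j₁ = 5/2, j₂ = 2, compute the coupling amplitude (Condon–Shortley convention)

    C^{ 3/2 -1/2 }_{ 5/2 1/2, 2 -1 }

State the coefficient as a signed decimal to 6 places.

j₁+j₂−J=3  J+j₁−j₂=2  J−j₁+j₂=1  j₁+j₂+J+1=7
(j₁±m₁, j₂±m₂, J±M) = (3,2,1,3,1,2)
P² = 48/35
sum k=0..1:
  [0] +1/12 = 1/12
  [1] −1/2 = -1/2
S = -5/12
C² = P²·S² = 5/21 ; C = -0.487950

−√(5/21) = -0.487950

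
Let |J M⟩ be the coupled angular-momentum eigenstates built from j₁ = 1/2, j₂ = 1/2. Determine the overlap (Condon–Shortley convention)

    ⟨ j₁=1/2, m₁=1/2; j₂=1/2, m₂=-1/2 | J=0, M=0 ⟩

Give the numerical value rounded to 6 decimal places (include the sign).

+√(1/2) = +0.707107

triangle: 1!×0!×0!/2! = 1/2
(j±m)!: 1!×0!×0!×1!×0!×0! = 1
prefactor² = (2J+1)×Δ×N² = 1/2
  k=0: +1/(0!×1!×0!×0!×0!×0!) = 1
Σ = 1  ⇒  CG² = 1/2×1² = 1/2
CG = +√(1/2) = +0.707107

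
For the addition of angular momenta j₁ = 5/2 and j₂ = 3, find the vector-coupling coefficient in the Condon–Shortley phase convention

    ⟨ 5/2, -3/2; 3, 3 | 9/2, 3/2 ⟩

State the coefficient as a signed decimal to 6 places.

−√(8/77) = -0.322329

j₁+j₂−J=1  J+j₁−j₂=4  J−j₁+j₂=5  j₁+j₂+J+1=11
(j₁±m₁, j₂±m₂, J±M) = (1,4,6,0,6,3)
P² = 4147200/77
sum k=1..1:
  [1] −1/720 = -1/720
S = -1/720
C² = P²·S² = 8/77 ; C = -0.322329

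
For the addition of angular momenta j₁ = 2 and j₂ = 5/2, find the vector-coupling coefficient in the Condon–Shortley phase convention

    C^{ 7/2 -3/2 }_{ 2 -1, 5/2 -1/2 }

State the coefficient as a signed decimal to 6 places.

triangle: 1!×3!×4!/9! = 144/362880
(j±m)!: 1!×3!×2!×3!×2!×5! = 17280
prefactor² = (2J+1)×Δ×N² = 384/7
  k=0: +1/(0!×1!×3!×2!×0!×2!) = 1/24
  k=1: −1/(1!×0!×2!×1!×1!×3!) = -1/12
Σ = -1/24  ⇒  CG² = 384/7×(-1/24)² = 2/21
CG = −√(2/21) = -0.308607

-0.308607  (= −√(2/21))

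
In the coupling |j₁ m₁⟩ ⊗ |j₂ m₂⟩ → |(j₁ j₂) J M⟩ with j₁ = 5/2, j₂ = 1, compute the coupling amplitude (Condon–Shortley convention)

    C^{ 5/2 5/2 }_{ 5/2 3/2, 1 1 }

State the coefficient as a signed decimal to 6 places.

triangle: 1!×4!×1!/7! = 24/5040
(j±m)!: 4!×1!×2!×0!×5!×0! = 5760
prefactor² = (2J+1)×Δ×N² = 1152/7
  k=1: −1/(1!×0!×0!×1!×4!×0!) = -1/24
Σ = -1/24  ⇒  CG² = 1152/7×(-1/24)² = 2/7
CG = −√(2/7) = -0.534522

−√(2/7) ≈ -0.534522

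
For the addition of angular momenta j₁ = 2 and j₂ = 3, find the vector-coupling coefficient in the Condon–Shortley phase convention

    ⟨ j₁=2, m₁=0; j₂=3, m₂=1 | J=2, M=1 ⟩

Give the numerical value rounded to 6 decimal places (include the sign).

+0.377964

triangle: 3!*1!*3!/8! = 36/40320
(j±m)!: 2!*2!*4!*2!*3!*1! = 1152
prefactor² = (2J+1)*Δ*N² = 36/7
  k=1: −1/(1!*2!*1!*3!*0!*0!) = -1/12
  k=2: +1/(2!*1!*0!*2!*1!*1!) = 1/4
Σ = 1/6  ⇒  CG² = 36/7*1/6² = 1/7
CG = +√(1/7) = +0.377964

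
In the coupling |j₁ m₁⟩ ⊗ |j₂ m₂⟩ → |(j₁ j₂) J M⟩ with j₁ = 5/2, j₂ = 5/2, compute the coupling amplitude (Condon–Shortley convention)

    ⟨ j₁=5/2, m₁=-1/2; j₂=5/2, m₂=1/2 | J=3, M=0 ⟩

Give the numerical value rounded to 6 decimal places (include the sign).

-0.298142  (= −√(4/45))

√[7·2!3!3!/9! · 2!3!3!2!3!3!] = √(36/5)
  +(−1)^0/∏(0,2,3,3,0,0)! = 1/72  (running 1/72)
  +(−1)^1/∏(1,1,2,2,1,1)! = -1/4  (running -17/72)
  +(−1)^2/∏(2,0,1,1,2,2)! = 1/8  (running -1/9)
⟨..|..⟩ = √(36/5)·(-1/9) = -0.298142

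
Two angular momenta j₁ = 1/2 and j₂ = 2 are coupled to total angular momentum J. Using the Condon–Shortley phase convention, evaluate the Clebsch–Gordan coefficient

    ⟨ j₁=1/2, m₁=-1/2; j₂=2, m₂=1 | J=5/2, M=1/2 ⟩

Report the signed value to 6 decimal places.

triangle: 0!×1!×4!/6! = 24/720
(j±m)!: 0!×1!×3!×1!×3!×2! = 72
prefactor² = (2J+1)×Δ×N² = 72/5
  k=0: +1/(0!×0!×1!×3!×0!×1!) = 1/6
Σ = 1/6  ⇒  CG² = 72/5×1/6² = 2/5
CG = +√(2/5) = +0.632456

+√(2/5) ≈ +0.632456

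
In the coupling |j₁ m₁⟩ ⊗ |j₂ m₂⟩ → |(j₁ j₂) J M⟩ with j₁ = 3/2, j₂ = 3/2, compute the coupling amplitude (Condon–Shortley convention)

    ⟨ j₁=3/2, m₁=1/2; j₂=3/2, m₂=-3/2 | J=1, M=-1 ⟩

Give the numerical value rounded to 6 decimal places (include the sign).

+0.547723

triangle: 2!*1!*1!/5! = 2/120
(j±m)!: 2!*1!*0!*3!*0!*2! = 24
prefactor² = (2J+1)*Δ*N² = 6/5
  k=0: +1/(0!*2!*1!*0!*0!*1!) = 1/2
Σ = 1/2  ⇒  CG² = 6/5*1/2² = 3/10
CG = +√(3/10) = +0.547723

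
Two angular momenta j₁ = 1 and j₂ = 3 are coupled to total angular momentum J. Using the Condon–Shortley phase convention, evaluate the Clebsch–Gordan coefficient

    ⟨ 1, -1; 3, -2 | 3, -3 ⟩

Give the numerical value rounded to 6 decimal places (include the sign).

-0.500000  (= −√(1/4))

j₁+j₂−J=1  J+j₁−j₂=1  J−j₁+j₂=5  j₁+j₂+J+1=8
(j₁±m₁, j₂±m₂, J±M) = (0,2,1,5,0,6)
P² = 3600
sum k=1..1:
  [1] −1/120 = -1/120
S = -1/120
C² = P²·S² = 1/4 ; C = -0.500000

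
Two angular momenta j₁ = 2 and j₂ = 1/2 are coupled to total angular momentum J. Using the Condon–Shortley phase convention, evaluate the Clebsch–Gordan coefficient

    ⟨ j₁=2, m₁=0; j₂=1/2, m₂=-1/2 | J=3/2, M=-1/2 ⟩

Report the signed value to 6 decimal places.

triangle: 1!×3!×0!/5! = 6/120
(j±m)!: 2!×2!×0!×1!×1!×2! = 8
prefactor² = (2J+1)×Δ×N² = 8/5
  k=0: +1/(0!×1!×2!×0!×1!×0!) = 1/2
Σ = 1/2  ⇒  CG² = 8/5×1/2² = 2/5
CG = +√(2/5) = +0.632456

+√(2/5) ≈ +0.632456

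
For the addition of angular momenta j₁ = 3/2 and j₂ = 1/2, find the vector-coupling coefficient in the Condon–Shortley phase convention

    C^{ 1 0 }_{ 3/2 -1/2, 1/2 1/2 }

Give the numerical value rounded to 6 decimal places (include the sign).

j₁+j₂−J=1  J+j₁−j₂=2  J−j₁+j₂=0  j₁+j₂+J+1=4
(j₁±m₁, j₂±m₂, J±M) = (1,2,1,0,1,1)
P² = 1/2
sum k=1..1:
  [1] −1/1 = -1
S = -1
C² = P²·S² = 1/2 ; C = -0.707107

-0.707107  (= −√(1/2))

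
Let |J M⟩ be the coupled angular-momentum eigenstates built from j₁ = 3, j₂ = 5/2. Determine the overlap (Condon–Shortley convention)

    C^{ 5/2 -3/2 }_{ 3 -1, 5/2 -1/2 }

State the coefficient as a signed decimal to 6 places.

√[6·3!3!2!/9! · 2!4!2!3!1!4!] = √(576/35)
  +(−1)^1/∏(1,2,3,1,0,1)! = -1/12  (running -1/12)
  +(−1)^2/∏(2,1,2,0,1,2)! = 1/8  (running 1/24)
⟨..|..⟩ = √(576/35)·(1/24) = +0.169031

+0.169031  (= +√(1/35))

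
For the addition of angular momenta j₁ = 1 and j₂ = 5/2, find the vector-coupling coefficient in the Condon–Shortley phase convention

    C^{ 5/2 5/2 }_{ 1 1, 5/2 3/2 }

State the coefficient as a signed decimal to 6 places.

+0.534522

j₁+j₂−J=1  J+j₁−j₂=1  J−j₁+j₂=4  j₁+j₂+J+1=7
(j₁±m₁, j₂±m₂, J±M) = (2,0,4,1,5,0)
P² = 1152/7
sum k=0..0:
  [0] +1/24 = 1/24
S = 1/24
C² = P²·S² = 2/7 ; C = +0.534522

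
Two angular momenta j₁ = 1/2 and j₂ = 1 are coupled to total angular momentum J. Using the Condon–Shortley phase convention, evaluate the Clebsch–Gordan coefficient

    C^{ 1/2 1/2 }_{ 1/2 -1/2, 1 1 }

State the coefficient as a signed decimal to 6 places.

√[2·1!0!1!/3! · 0!1!2!0!1!0!] = √(2/3)
  +(−1)^1/∏(1,0,0,1,0,0)! = -1  (running -1)
⟨..|..⟩ = √(2/3)·(-1) = -0.816497

-0.816497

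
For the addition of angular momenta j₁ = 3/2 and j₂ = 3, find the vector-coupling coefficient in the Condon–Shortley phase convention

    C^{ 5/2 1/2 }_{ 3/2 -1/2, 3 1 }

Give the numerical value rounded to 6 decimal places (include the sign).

-0.119523  (= −√(1/70))

triangle: 2!×1!×4!/8! = 48/40320
(j±m)!: 1!×2!×4!×2!×3!×2! = 1152
prefactor² = (2J+1)×Δ×N² = 288/35
  k=1: −1/(1!×1!×1!×3!×0!×1!) = -1/6
  k=2: +1/(2!×0!×0!×2!×1!×2!) = 1/8
Σ = -1/24  ⇒  CG² = 288/35×(-1/24)² = 1/70
CG = −√(1/70) = -0.119523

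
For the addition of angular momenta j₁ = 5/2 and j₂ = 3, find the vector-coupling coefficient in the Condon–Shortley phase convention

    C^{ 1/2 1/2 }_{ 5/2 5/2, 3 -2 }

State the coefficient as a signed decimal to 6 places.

j₁+j₂−J=5  J+j₁−j₂=0  J−j₁+j₂=1  j₁+j₂+J+1=7
(j₁±m₁, j₂±m₂, J±M) = (5,0,1,5,1,0)
P² = 4800/7
sum k=0..0:
  [0] +1/120 = 1/120
S = 1/120
C² = P²·S² = 1/21 ; C = +0.218218

+0.218218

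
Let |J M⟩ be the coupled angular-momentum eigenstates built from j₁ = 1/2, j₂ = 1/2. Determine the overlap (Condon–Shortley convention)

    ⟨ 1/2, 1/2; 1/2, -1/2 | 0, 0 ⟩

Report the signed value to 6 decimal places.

+√(1/2) ≈ +0.707107

triangle: 1!×0!×0!/2! = 1/2
(j±m)!: 1!×0!×0!×1!×0!×0! = 1
prefactor² = (2J+1)×Δ×N² = 1/2
  k=0: +1/(0!×1!×0!×0!×0!×0!) = 1
Σ = 1  ⇒  CG² = 1/2×1² = 1/2
CG = +√(1/2) = +0.707107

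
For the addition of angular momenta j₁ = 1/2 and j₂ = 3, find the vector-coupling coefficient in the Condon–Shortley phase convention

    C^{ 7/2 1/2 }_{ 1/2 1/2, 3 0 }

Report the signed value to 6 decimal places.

triangle: 0!*1!*6!/8! = 720/40320
(j±m)!: 1!*0!*3!*3!*4!*3! = 5184
prefactor² = (2J+1)*Δ*N² = 5184/7
  k=0: +1/(0!*0!*0!*3!*1!*3!) = 1/36
Σ = 1/36  ⇒  CG² = 5184/7*1/36² = 4/7
CG = +√(4/7) = +0.755929

+0.755929  (= +√(4/7))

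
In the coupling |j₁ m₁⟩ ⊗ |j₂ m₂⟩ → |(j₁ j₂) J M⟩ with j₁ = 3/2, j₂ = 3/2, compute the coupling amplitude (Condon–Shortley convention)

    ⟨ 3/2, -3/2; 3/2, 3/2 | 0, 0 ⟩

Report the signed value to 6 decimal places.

j₁+j₂−J=3  J+j₁−j₂=0  J−j₁+j₂=0  j₁+j₂+J+1=4
(j₁±m₁, j₂±m₂, J±M) = (0,3,3,0,0,0)
P² = 9
sum k=3..3:
  [3] −1/6 = -1/6
S = -1/6
C² = P²·S² = 1/4 ; C = -0.500000

-0.500000  (= −√(1/4))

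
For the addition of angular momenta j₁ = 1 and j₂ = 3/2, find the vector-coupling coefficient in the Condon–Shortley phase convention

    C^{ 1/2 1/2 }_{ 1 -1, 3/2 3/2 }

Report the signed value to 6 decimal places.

+0.707107

j₁+j₂−J=2  J+j₁−j₂=0  J−j₁+j₂=1  j₁+j₂+J+1=4
(j₁±m₁, j₂±m₂, J±M) = (0,2,3,0,1,0)
P² = 2
sum k=2..2:
  [2] +1/2 = 1/2
S = 1/2
C² = P²·S² = 1/2 ; C = +0.707107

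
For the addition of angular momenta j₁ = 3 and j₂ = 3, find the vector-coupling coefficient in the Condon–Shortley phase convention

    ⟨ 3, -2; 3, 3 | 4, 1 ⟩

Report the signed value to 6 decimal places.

+0.441367  (= +√(15/77))

j₁+j₂−J=2  J+j₁−j₂=4  J−j₁+j₂=4  j₁+j₂+J+1=11
(j₁±m₁, j₂±m₂, J±M) = (1,5,6,0,5,3)
P² = 1244160/77
sum k=2..2:
  [2] +1/288 = 1/288
S = 1/288
C² = P²·S² = 15/77 ; C = +0.441367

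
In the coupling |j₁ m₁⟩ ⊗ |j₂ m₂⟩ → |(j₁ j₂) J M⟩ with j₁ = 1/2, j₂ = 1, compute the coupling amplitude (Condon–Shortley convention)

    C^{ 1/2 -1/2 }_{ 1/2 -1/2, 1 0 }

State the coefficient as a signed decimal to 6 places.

√[2·1!0!1!/3! · 0!1!1!1!0!1!] = √(1/3)
  +(−1)^1/∏(1,0,0,0,0,1)! = -1  (running -1)
⟨..|..⟩ = √(1/3)·(-1) = -0.577350

−√(1/3) = -0.577350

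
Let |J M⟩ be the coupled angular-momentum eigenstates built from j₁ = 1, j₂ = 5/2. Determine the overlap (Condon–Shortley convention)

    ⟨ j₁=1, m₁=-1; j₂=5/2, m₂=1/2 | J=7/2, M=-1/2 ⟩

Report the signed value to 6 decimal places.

+√(2/7) ≈ +0.534522

j₁+j₂−J=0  J+j₁−j₂=2  J−j₁+j₂=5  j₁+j₂+J+1=8
(j₁±m₁, j₂±m₂, J±M) = (0,2,3,2,3,4)
P² = 1152/7
sum k=0..0:
  [0] +1/24 = 1/24
S = 1/24
C² = P²·S² = 2/7 ; C = +0.534522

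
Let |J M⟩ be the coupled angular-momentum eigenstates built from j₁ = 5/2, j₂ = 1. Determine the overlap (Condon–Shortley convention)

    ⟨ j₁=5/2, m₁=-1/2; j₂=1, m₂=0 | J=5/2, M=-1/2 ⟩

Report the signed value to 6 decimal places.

triangle: 1!×4!×1!/7! = 24/5040
(j±m)!: 2!×3!×1!×1!×2!×3! = 144
prefactor² = (2J+1)×Δ×N² = 144/35
  k=0: +1/(0!×1!×3!×1!×1!×0!) = 1/6
  k=1: −1/(1!×0!×2!×0!×2!×1!) = -1/4
Σ = -1/12  ⇒  CG² = 144/35×(-1/12)² = 1/35
CG = −√(1/35) = -0.169031

-0.169031  (= −√(1/35))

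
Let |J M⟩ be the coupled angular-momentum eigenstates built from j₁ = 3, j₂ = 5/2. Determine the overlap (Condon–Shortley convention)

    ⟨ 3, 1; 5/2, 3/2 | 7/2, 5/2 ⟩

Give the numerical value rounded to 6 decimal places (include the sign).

√[8·2!4!3!/10! · 4!2!4!1!6!1!] = √(18432/35)
  +(−1)^1/∏(1,1,1,3,3,0)! = -1/36  (running -1/36)
  +(−1)^2/∏(2,0,0,2,4,1)! = 1/96  (running -5/288)
⟨..|..⟩ = √(18432/35)·(-5/288) = -0.398410

-0.398410  (= −√(10/63))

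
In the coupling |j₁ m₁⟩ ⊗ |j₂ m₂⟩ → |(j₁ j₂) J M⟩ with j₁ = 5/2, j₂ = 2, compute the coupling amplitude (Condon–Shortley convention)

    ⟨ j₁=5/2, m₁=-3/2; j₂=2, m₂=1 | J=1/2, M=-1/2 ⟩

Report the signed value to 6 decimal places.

−√(4/15) = -0.516398

√[2·4!1!0!/6! · 1!4!3!1!0!1!] = √(48/5)
  +(−1)^3/∏(3,1,1,0,0,0)! = -1/6  (running -1/6)
⟨..|..⟩ = √(48/5)·(-1/6) = -0.516398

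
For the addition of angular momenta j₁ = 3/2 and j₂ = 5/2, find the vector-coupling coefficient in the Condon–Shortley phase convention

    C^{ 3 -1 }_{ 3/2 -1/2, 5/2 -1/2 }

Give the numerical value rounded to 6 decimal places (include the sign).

-0.129099  (= −√(1/60))

triangle: 1!*2!*4!/8! = 48/40320
(j±m)!: 1!*2!*2!*3!*2!*4! = 1152
prefactor² = (2J+1)*Δ*N² = 48/5
  k=0: +1/(0!*1!*2!*2!*0!*2!) = 1/8
  k=1: −1/(1!*0!*1!*1!*1!*3!) = -1/6
Σ = -1/24  ⇒  CG² = 48/5*(-1/24)² = 1/60
CG = −√(1/60) = -0.129099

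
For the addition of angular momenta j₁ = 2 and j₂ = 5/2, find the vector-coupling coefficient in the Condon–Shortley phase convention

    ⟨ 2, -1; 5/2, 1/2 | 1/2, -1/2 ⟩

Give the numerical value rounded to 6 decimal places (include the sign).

triangle: 4!×0!×1!/6! = 24/720
(j±m)!: 1!×3!×3!×2!×0!×1! = 72
prefactor² = (2J+1)×Δ×N² = 24/5
  k=3: −1/(3!×1!×0!×0!×0!×1!) = -1/6
Σ = -1/6  ⇒  CG² = 24/5×(-1/6)² = 2/15
CG = −√(2/15) = -0.365148

−√(2/15) ≈ -0.365148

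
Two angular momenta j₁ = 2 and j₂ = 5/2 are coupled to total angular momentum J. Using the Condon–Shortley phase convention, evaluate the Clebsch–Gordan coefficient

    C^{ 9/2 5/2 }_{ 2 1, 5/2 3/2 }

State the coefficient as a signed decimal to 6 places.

+0.745356  (= +√(5/9))

triangle: 0!*4!*5!/10! = 2880/3628800
(j±m)!: 3!*1!*4!*1!*7!*2! = 1451520
prefactor² = (2J+1)*Δ*N² = 11520
  k=0: +1/(0!*0!*1!*4!*3!*1!) = 1/144
Σ = 1/144  ⇒  CG² = 11520*1/144² = 5/9
CG = +√(5/9) = +0.745356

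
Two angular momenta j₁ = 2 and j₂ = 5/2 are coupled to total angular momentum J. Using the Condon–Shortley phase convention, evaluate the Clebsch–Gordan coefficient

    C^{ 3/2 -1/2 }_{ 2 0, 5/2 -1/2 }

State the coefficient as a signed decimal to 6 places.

√[4·3!1!2!/7! · 2!2!2!3!1!2!] = √(32/35)
  +(−1)^1/∏(1,2,1,1,0,1)! = -1/2  (running -1/2)
  +(−1)^2/∏(2,1,0,0,1,2)! = 1/4  (running -1/4)
⟨..|..⟩ = √(32/35)·(-1/4) = -0.239046

-0.239046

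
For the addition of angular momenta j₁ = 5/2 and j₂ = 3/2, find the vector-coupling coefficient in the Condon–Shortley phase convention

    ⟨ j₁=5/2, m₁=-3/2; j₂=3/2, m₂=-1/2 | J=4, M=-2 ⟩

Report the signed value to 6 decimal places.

+0.731925  (= +√(15/28))

j₁+j₂−J=0  J+j₁−j₂=5  J−j₁+j₂=3  j₁+j₂+J+1=9
(j₁±m₁, j₂±m₂, J±M) = (1,4,1,2,2,6)
P² = 8640/7
sum k=0..0:
  [0] +1/48 = 1/48
S = 1/48
C² = P²·S² = 15/28 ; C = +0.731925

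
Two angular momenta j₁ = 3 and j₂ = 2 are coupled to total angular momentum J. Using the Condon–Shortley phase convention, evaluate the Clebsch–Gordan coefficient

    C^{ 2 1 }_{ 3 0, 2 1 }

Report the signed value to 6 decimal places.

√[5·3!3!1!/8! · 3!3!3!1!3!1!] = √(81/14)
  +(−1)^2/∏(2,1,1,1,2,0)! = 1/4  (running 1/4)
  +(−1)^3/∏(3,0,0,0,3,1)! = -1/36  (running 2/9)
⟨..|..⟩ = √(81/14)·(2/9) = +0.534522

+0.534522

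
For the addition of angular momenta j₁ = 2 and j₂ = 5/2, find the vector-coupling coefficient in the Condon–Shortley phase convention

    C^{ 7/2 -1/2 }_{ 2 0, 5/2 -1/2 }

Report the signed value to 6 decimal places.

√[8·1!3!4!/9! · 2!2!2!3!3!4!] = √(768/35)
  +(−1)^0/∏(0,1,2,2,1,2)! = 1/8  (running 1/8)
  +(−1)^1/∏(1,0,1,1,2,3)! = -1/12  (running 1/24)
⟨..|..⟩ = √(768/35)·(1/24) = +0.195180

+0.195180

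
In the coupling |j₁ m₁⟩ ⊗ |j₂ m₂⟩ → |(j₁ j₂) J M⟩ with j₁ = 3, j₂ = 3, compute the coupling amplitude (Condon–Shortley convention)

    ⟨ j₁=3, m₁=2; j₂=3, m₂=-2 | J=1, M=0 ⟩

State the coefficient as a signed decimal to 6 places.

-0.377964  (= −√(1/7))

√[3·5!1!1!/8! · 5!1!1!5!1!1!] = √(900/7)
  +(−1)^0/∏(0,5,1,1,0,0)! = 1/120  (running 1/120)
  +(−1)^1/∏(1,4,0,0,1,1)! = -1/24  (running -1/30)
⟨..|..⟩ = √(900/7)·(-1/30) = -0.377964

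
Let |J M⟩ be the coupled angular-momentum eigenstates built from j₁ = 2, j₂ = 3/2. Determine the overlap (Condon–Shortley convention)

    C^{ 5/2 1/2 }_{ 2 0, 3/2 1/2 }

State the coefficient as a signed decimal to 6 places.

−√(3/35) ≈ -0.292770

√[6·1!3!2!/7! · 2!2!2!1!3!2!] = √(48/35)
  +(−1)^0/∏(0,1,2,2,1,0)! = 1/4  (running 1/4)
  +(−1)^1/∏(1,0,1,1,2,1)! = -1/2  (running -1/4)
⟨..|..⟩ = √(48/35)·(-1/4) = -0.292770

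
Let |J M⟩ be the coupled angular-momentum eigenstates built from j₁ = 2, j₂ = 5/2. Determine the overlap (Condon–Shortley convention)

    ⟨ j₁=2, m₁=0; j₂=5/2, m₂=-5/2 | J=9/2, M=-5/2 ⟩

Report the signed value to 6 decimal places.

j₁+j₂−J=0  J+j₁−j₂=4  J−j₁+j₂=5  j₁+j₂+J+1=10
(j₁±m₁, j₂±m₂, J±M) = (2,2,0,5,2,7)
P² = 38400
sum k=0..0:
  [0] +1/480 = 1/480
S = 1/480
C² = P²·S² = 1/6 ; C = +0.408248

+√(1/6) = +0.408248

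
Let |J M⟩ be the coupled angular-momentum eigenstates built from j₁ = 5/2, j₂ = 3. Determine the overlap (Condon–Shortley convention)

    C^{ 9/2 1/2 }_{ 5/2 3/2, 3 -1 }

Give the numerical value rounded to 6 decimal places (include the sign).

+0.594588

triangle: 1!×4!×5!/11! = 2880/39916800
(j±m)!: 4!×1!×2!×4!×5!×4! = 3317760
prefactor² = (2J+1)×Δ×N² = 184320/77
  k=0: +1/(0!×1!×1!×2!×3!×3!) = 1/72
  k=1: −1/(1!×0!×0!×1!×4!×4!) = -1/576
Σ = 7/576  ⇒  CG² = 184320/77×7/576² = 35/99
CG = +√(35/99) = +0.594588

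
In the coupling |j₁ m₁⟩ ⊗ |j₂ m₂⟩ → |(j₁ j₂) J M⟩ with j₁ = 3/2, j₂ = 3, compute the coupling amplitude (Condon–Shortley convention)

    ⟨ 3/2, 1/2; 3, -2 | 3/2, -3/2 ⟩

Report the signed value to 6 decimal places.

−√(2/7) ≈ -0.534522

triangle: 3!*0!*3!/7! = 36/5040
(j±m)!: 2!*1!*1!*5!*0!*3! = 1440
prefactor² = (2J+1)*Δ*N² = 288/7
  k=1: −1/(1!*2!*0!*0!*0!*3!) = -1/12
Σ = -1/12  ⇒  CG² = 288/7*(-1/12)² = 2/7
CG = −√(2/7) = -0.534522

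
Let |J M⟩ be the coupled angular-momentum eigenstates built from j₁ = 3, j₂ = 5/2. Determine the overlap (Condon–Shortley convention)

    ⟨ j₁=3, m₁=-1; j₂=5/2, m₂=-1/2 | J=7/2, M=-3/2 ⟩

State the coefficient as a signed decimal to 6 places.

−√(5/21) = -0.487950

√[8·2!4!3!/10! · 2!4!2!3!2!5!] = √(3072/35)
  +(−1)^0/∏(0,2,4,2,0,1)! = 1/96  (running 1/96)
  +(−1)^1/∏(1,1,3,1,1,2)! = -1/12  (running -7/96)
  +(−1)^2/∏(2,0,2,0,2,3)! = 1/48  (running -5/96)
⟨..|..⟩ = √(3072/35)·(-5/96) = -0.487950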